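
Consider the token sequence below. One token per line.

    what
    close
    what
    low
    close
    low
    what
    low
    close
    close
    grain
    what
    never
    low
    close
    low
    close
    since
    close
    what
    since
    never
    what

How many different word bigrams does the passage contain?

16

23 tokens → 22 bigram windows in total.
Repeated bigrams (each contributes count−1 duplicates):
  low close: 4
  close low: 2
  close what: 2
  what low: 2
6 duplicate windows → 22 − 6 = 16 distinct.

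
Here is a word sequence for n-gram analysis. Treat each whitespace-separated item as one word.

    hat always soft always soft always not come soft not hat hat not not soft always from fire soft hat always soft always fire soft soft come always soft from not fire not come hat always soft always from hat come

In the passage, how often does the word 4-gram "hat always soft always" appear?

3

Scanning the 38 overlapping 4-gram windows for "hat always soft always":
  position 1–4: hat always soft always
  position 20–23: hat always soft always
  position 35–38: hat always soft always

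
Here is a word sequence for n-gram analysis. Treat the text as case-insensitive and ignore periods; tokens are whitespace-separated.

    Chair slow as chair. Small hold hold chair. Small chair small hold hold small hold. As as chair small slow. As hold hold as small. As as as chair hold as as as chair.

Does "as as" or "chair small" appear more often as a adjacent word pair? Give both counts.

"as as" (5 vs 4)

"as as": 5 occurrences
"chair small": 4 occurrences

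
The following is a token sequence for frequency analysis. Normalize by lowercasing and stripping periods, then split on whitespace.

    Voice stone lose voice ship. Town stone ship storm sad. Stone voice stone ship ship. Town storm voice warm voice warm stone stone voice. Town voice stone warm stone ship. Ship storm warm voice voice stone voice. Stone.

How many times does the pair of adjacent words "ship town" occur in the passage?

2

Scanning the 37 overlapping bigram windows for "ship town":
  position 5–6: ship town
  position 15–16: ship town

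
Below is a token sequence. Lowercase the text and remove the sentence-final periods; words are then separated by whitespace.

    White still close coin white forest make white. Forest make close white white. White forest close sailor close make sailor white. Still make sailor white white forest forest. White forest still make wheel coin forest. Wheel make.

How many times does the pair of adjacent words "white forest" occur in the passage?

5

Scanning the 36 overlapping bigram windows for "white forest":
  position 5–6: white forest
  position 8–9: white forest
  position 14–15: white forest
  position 26–27: white forest
  position 29–30: white forest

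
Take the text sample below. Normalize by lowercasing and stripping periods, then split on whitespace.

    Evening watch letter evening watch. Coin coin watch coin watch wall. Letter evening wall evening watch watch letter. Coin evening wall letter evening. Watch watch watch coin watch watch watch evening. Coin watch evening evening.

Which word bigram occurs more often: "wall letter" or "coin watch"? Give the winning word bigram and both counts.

"coin watch" (4 vs 2)

"wall letter": 2 occurrences
"coin watch": 4 occurrences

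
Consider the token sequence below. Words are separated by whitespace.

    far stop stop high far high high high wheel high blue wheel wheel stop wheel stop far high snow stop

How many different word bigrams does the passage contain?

20 tokens → 19 bigram windows in total.
Repeated bigrams (each contributes count−1 duplicates):
  far high: 2
  high high: 2
  wheel stop: 2
3 duplicate windows → 19 − 3 = 16 distinct.

16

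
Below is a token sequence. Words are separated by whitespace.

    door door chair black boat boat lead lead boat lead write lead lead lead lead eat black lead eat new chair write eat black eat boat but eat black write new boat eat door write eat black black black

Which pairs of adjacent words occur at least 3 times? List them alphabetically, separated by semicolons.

Bigram counts meeting the condition (at least 3 times):
  eat black: 4
  lead lead: 4

eat black; lead lead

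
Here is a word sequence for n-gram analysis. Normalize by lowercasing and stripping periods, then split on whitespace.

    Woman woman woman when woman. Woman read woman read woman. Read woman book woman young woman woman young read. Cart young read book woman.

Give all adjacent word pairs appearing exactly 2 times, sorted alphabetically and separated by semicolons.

Bigram counts meeting the condition (exactly 2 times):
  book woman: 2
  woman young: 2
  young read: 2

book woman; woman young; young read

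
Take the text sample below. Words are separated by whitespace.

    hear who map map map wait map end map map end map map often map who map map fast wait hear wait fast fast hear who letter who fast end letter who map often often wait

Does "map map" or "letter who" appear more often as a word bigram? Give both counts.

"map map": 5 occurrences
"letter who": 2 occurrences

"map map" (5 vs 2)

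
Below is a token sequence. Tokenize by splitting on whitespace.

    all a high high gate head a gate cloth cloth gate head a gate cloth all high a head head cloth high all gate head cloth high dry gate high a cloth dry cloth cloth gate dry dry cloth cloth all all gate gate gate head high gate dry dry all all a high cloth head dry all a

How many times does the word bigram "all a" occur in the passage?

3

Scanning the 58 overlapping bigram windows for "all a":
  position 1–2: all a
  position 52–53: all a
  position 58–59: all a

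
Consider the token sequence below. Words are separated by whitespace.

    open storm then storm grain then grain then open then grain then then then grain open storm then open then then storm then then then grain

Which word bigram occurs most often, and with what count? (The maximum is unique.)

"then then", 5 times

Bigram frequencies (highest first):
  then then: 5
  then grain: 4
  storm then: 3
  grain then: 3
  open storm: 2
  then storm: 2
  … (4 more, each ≤ 2)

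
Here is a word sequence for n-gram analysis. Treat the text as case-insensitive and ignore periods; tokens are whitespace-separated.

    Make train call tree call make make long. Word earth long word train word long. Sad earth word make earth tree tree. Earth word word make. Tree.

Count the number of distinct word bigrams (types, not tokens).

23

27 tokens → 26 bigram windows in total.
Repeated bigrams (each contributes count−1 duplicates):
  earth word: 2
  long word: 2
  word make: 2
3 duplicate windows → 26 − 3 = 23 distinct.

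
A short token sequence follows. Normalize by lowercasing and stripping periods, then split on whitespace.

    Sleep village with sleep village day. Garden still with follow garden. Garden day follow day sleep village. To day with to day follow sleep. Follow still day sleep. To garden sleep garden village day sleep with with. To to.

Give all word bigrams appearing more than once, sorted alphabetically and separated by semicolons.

day follow; day sleep; sleep village; to day; village day; with to

Bigram counts meeting the condition (more than once):
  day follow: 2
  day sleep: 3
  sleep village: 3
  to day: 2
  village day: 2
  with to: 2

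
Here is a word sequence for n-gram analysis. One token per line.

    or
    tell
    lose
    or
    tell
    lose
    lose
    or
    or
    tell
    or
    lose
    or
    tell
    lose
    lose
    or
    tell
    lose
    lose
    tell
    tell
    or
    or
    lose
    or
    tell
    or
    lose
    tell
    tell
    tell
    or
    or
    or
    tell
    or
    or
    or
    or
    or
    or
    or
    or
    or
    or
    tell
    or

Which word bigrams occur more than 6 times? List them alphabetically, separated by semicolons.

or or; or tell

Bigram counts meeting the condition (more than 6 times):
  or or: 13
  or tell: 8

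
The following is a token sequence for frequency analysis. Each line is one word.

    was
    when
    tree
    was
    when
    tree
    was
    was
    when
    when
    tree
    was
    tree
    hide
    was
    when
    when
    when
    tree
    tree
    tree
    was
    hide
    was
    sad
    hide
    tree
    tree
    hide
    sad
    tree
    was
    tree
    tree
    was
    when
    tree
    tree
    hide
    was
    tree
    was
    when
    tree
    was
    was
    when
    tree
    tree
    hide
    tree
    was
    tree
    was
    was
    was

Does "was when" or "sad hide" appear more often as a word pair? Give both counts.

"was when" (7 vs 1)

"was when": 7 occurrences
"sad hide": 1 occurrence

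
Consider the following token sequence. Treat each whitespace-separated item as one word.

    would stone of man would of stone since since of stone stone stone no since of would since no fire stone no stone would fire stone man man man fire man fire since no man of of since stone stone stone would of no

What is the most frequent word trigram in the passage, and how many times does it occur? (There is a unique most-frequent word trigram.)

"stone stone stone", 2 times

Trigram frequencies (highest first):
  stone stone stone: 2
  would stone of: 1
  stone of man: 1
  of man would: 1
  man would of: 1
  would of stone: 1
  … (35 more, each ≤ 1)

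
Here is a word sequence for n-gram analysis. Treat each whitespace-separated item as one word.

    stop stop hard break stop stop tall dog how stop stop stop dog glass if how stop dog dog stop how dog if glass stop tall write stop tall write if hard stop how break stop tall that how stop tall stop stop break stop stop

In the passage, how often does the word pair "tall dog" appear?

Scanning the 45 overlapping bigram windows for "tall dog":
  position 7–8: tall dog

1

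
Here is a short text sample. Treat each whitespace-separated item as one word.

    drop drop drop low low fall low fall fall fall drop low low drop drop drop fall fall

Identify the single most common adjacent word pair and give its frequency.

"drop drop", 4 times

Bigram frequencies (highest first):
  drop drop: 4
  fall fall: 3
  drop low: 2
  low low: 2
  low fall: 2
  fall low: 1
  … (3 more, each ≤ 1)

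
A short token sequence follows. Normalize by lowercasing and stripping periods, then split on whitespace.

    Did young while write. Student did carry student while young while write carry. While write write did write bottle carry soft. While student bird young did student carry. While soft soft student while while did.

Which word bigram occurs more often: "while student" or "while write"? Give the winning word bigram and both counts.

"while write" (3 vs 1)

"while student": 1 occurrence
"while write": 3 occurrences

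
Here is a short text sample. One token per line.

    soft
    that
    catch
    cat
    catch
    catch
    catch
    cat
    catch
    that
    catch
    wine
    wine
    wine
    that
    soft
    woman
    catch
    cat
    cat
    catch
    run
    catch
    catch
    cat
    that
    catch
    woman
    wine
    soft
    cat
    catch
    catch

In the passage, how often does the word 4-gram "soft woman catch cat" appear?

Scanning the 30 overlapping 4-gram windows for "soft woman catch cat":
  position 16–19: soft woman catch cat

1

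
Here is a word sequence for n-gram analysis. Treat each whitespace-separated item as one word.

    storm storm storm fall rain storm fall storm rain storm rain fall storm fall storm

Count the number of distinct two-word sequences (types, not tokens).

15 tokens → 14 bigram windows in total.
Repeated bigrams (each contributes count−1 duplicates):
  fall storm: 3
  storm fall: 3
  rain storm: 2
  storm rain: 2
  storm storm: 2
7 duplicate windows → 14 − 7 = 7 distinct.

7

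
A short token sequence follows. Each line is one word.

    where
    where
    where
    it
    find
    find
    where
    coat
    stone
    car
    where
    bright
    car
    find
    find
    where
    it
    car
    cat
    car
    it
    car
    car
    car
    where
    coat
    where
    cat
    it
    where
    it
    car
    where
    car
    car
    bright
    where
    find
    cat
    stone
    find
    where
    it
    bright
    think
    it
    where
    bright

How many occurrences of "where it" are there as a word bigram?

4

Scanning the 47 overlapping bigram windows for "where it":
  position 3–4: where it
  position 16–17: where it
  position 30–31: where it
  position 42–43: where it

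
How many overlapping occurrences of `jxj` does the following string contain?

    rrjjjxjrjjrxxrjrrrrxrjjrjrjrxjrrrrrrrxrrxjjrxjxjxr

2

Sliding a length-3 window over the 50 characters (48 positions):
  position 5–7: jxj
  position 46–48: jxj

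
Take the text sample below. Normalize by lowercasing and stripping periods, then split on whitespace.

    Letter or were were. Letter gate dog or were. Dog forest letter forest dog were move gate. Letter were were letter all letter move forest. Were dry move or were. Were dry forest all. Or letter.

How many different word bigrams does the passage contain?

29

36 tokens → 35 bigram windows in total.
Repeated bigrams (each contributes count−1 duplicates):
  or were: 3
  were were: 3
  were dry: 2
  were letter: 2
6 duplicate windows → 35 − 6 = 29 distinct.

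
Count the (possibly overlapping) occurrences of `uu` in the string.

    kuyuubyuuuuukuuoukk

6

Sliding a length-2 window over the 19 characters (18 positions):
  position 4–5: uu
  position 8–9: uu
  position 9–10: uu
  position 10–11: uu
  position 11–12: uu
  position 14–15: uu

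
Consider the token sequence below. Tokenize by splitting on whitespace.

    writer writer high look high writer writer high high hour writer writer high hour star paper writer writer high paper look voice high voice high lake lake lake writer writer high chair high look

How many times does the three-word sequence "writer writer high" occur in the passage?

Scanning the 32 overlapping trigram windows for "writer writer high":
  position 1–3: writer writer high
  position 6–8: writer writer high
  position 11–13: writer writer high
  position 17–19: writer writer high
  position 29–31: writer writer high

5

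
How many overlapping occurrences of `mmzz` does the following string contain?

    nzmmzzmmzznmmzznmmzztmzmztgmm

4

Sliding a length-4 window over the 29 characters (26 positions):
  position 3–6: mmzz
  position 7–10: mmzz
  position 12–15: mmzz
  position 17–20: mmzz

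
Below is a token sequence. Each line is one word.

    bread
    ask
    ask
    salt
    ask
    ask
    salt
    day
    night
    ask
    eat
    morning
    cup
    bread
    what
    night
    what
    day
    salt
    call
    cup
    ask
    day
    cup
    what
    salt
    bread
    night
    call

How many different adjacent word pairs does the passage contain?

29 tokens → 28 bigram windows in total.
Repeated bigrams (each contributes count−1 duplicates):
  ask ask: 2
  ask salt: 2
2 duplicate windows → 28 − 2 = 26 distinct.

26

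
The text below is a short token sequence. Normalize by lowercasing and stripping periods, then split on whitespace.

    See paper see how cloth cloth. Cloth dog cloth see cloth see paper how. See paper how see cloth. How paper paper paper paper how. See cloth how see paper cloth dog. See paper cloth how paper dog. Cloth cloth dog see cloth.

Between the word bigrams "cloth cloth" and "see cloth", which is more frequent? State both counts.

"cloth cloth": 3 occurrences
"see cloth": 4 occurrences

"see cloth" (4 vs 3)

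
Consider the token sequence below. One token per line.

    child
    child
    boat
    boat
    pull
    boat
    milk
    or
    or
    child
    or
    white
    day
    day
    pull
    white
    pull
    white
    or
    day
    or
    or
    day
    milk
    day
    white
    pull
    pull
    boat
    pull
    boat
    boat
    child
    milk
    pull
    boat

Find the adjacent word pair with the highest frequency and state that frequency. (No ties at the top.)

Bigram frequencies (highest first):
  pull boat: 4
  boat boat: 2
  boat pull: 2
  or or: 2
  pull white: 2
  white pull: 2
  … (20 more, each ≤ 2)

"pull boat", 4 times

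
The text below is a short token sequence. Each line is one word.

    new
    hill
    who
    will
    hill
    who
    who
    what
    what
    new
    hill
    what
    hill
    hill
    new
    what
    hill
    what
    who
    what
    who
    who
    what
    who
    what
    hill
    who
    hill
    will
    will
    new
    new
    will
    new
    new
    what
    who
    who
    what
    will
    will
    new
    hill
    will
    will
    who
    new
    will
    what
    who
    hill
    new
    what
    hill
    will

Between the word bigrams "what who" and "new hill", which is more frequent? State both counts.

"what who": 5 occurrences
"new hill": 3 occurrences

"what who" (5 vs 3)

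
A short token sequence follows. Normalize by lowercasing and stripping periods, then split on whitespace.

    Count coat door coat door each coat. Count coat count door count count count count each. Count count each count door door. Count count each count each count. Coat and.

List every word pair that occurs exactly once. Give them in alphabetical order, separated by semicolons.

Bigram counts meeting the condition (exactly once):
  coat and: 1
  door coat: 1
  door door: 1
  door each: 1
  each coat: 1

coat and; door coat; door door; door each; each coat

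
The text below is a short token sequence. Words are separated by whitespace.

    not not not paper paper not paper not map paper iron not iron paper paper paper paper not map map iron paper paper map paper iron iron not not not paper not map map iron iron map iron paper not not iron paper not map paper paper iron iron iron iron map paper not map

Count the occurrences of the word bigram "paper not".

7

Scanning the 54 overlapping bigram windows for "paper not":
  position 5–6: paper not
  position 7–8: paper not
  position 17–18: paper not
  position 31–32: paper not
  position 39–40: paper not
  position 43–44: paper not
  position 53–54: paper not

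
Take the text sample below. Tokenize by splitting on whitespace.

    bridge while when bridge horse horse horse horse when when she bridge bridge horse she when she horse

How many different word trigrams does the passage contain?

15

18 tokens → 16 trigram windows in total.
Repeated trigrams (each contributes count−1 duplicates):
  horse horse horse: 2
1 duplicate windows → 16 − 1 = 15 distinct.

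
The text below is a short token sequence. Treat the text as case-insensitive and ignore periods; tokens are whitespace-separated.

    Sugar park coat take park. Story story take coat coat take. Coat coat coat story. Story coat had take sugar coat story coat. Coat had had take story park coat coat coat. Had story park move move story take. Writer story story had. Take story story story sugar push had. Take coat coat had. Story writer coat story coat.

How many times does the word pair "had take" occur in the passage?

Scanning the 58 overlapping bigram windows for "had take":
  position 18–19: had take
  position 26–27: had take
  position 43–44: had take
  position 50–51: had take

4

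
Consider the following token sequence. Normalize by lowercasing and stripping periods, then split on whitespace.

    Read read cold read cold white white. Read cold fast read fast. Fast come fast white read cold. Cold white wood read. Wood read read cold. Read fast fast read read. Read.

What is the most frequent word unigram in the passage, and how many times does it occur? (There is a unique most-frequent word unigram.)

"read", 13 times

Unigram frequencies (highest first):
  read: 13
  cold: 6
  fast: 6
  white: 4
  wood: 2
  come: 1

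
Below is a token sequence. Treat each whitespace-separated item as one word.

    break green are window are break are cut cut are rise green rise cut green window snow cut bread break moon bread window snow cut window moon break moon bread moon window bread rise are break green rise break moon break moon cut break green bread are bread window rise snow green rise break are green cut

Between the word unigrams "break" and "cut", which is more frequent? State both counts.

"break": 9 occurrences
"cut": 7 occurrences

"break" (9 vs 7)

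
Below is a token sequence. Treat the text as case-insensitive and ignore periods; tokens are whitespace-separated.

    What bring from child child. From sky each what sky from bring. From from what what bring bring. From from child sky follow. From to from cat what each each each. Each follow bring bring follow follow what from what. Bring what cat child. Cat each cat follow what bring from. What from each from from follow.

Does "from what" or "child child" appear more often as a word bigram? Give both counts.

"from what": 3 occurrences
"child child": 1 occurrence

"from what" (3 vs 1)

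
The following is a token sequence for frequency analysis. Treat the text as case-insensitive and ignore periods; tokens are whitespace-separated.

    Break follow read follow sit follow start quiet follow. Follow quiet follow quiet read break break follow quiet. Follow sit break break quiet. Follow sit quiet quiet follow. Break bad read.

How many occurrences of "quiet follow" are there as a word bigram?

Scanning the 30 overlapping bigram windows for "quiet follow":
  position 8–9: quiet follow
  position 11–12: quiet follow
  position 18–19: quiet follow
  position 23–24: quiet follow
  position 27–28: quiet follow

5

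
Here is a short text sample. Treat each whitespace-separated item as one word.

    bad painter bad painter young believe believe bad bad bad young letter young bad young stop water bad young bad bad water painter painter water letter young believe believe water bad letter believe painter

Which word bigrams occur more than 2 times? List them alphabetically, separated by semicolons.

bad bad; bad young

Bigram counts meeting the condition (more than 2 times):
  bad bad: 3
  bad young: 3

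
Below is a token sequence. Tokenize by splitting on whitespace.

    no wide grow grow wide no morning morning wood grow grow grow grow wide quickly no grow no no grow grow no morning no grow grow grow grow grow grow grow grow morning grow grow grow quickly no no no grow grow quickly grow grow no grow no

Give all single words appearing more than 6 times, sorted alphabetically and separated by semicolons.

Unigram counts meeting the condition (more than 6 times):
  grow: 25
  no: 12

grow; no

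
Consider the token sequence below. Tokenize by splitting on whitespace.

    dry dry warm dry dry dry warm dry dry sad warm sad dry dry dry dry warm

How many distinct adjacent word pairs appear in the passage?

7

17 tokens → 16 bigram windows in total.
Repeated bigrams (each contributes count−1 duplicates):
  dry dry: 7
  dry warm: 3
  warm dry: 2
9 duplicate windows → 16 − 9 = 7 distinct.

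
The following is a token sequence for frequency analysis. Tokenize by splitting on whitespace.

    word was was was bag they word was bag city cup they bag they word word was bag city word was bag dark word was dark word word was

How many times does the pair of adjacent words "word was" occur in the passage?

Scanning the 28 overlapping bigram windows for "word was":
  position 1–2: word was
  position 7–8: word was
  position 16–17: word was
  position 20–21: word was
  position 24–25: word was
  position 28–29: word was

6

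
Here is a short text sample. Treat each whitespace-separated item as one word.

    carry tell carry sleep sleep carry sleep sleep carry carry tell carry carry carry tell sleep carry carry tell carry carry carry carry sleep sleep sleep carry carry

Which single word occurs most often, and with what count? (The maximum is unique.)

"carry", 16 times

Unigram frequencies (highest first):
  carry: 16
  sleep: 8
  tell: 4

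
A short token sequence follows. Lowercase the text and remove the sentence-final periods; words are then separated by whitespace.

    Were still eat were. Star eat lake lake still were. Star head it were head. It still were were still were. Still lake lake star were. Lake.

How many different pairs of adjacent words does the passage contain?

19

27 tokens → 26 bigram windows in total.
Repeated bigrams (each contributes count−1 duplicates):
  still were: 3
  were still: 3
  head it: 2
  lake lake: 2
  were star: 2
7 duplicate windows → 26 − 7 = 19 distinct.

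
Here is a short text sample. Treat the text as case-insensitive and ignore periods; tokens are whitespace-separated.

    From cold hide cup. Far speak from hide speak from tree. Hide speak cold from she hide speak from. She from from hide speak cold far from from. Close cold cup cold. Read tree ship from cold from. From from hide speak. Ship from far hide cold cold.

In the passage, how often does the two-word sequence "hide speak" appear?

5

Scanning the 47 overlapping bigram windows for "hide speak":
  position 8–9: hide speak
  position 12–13: hide speak
  position 17–18: hide speak
  position 23–24: hide speak
  position 41–42: hide speak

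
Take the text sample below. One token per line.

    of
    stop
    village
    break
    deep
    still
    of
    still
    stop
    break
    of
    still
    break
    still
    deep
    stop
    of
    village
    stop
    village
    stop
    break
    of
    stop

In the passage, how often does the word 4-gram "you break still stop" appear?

Scanning the 21 overlapping 4-gram windows for "you break still stop":
  (none found)

0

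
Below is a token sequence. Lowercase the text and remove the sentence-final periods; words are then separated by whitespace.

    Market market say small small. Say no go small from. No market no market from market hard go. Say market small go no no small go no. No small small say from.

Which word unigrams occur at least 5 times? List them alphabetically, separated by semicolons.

Unigram counts meeting the condition (at least 5 times):
  market: 6
  no: 7
  small: 7

market; no; small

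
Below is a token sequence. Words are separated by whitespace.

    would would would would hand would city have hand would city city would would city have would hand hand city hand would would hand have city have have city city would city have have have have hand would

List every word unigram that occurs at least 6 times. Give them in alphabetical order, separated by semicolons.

city; hand; have; would

Unigram counts meeting the condition (at least 6 times):
  city: 9
  hand: 7
  have: 9
  would: 13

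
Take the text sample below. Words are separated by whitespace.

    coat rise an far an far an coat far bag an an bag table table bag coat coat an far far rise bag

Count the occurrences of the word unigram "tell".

0

Scanning the 23 tokens for "tell":
  (none found)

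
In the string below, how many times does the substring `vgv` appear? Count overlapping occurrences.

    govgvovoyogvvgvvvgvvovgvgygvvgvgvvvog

6

Sliding a length-3 window over the 37 characters (35 positions):
  position 3–5: vgv
  position 13–15: vgv
  position 17–19: vgv
  position 22–24: vgv
  position 29–31: vgv
  position 31–33: vgv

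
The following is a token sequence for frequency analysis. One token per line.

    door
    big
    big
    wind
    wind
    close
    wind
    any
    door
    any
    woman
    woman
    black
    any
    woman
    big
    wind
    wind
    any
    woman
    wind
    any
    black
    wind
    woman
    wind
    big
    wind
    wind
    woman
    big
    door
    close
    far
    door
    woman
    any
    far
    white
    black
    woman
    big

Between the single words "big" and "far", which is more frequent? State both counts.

"big" (6 vs 2)

"big": 6 occurrences
"far": 2 occurrences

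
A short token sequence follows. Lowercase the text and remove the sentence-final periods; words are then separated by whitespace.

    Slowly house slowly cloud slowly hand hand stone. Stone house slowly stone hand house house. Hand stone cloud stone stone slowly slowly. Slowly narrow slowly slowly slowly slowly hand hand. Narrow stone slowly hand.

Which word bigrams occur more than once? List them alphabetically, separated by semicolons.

Bigram counts meeting the condition (more than once):
  hand hand: 2
  hand stone: 2
  house slowly: 2
  slowly hand: 3
  slowly slowly: 5
  stone slowly: 2
  stone stone: 2

hand hand; hand stone; house slowly; slowly hand; slowly slowly; stone slowly; stone stone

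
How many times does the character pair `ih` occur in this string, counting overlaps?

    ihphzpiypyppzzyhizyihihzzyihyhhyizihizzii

5

Sliding a length-2 window over the 41 characters (40 positions):
  position 1–2: ih
  position 20–21: ih
  position 22–23: ih
  position 27–28: ih
  position 35–36: ih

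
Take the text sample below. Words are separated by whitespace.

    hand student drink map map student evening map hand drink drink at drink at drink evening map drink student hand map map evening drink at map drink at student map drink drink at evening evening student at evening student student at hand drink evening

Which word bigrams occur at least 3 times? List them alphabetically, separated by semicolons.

Bigram counts meeting the condition (at least 3 times):
  drink at: 5
  map drink: 3

drink at; map drink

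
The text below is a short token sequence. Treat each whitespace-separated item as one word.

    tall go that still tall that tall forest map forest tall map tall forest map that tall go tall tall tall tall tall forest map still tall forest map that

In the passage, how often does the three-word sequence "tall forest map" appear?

4

Scanning the 28 overlapping trigram windows for "tall forest map":
  position 7–9: tall forest map
  position 13–15: tall forest map
  position 23–25: tall forest map
  position 27–29: tall forest map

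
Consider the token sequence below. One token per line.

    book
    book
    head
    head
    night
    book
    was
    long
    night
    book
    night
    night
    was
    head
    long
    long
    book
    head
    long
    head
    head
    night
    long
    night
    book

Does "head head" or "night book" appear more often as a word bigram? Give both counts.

"night book" (3 vs 2)

"head head": 2 occurrences
"night book": 3 occurrences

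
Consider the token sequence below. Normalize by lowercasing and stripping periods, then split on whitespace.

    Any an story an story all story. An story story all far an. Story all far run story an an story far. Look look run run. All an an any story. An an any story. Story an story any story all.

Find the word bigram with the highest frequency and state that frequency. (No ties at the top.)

"an story", 6 times

Bigram frequencies (highest first):
  an story: 6
  story an: 5
  story all: 4
  an an: 3
  any story: 3
  story story: 2
  … (15 more, each ≤ 2)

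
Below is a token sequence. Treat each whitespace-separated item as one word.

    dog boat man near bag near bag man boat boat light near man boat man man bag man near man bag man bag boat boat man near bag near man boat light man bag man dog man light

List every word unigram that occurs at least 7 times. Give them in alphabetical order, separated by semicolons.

Unigram counts meeting the condition (at least 7 times):
  bag: 7
  boat: 7
  man: 13

bag; boat; man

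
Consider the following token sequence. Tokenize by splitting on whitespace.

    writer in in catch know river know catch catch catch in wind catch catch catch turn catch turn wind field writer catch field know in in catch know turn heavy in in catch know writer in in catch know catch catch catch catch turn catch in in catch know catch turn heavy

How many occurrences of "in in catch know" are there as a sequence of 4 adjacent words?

Scanning the 49 overlapping 4-gram windows for "in in catch know":
  position 2–5: in in catch know
  position 25–28: in in catch know
  position 31–34: in in catch know
  position 36–39: in in catch know
  position 46–49: in in catch know

5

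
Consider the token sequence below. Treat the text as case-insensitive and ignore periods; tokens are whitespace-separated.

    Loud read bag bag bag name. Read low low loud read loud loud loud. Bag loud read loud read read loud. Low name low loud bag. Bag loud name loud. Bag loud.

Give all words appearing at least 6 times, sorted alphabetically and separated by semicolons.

bag; loud; read

Unigram counts meeting the condition (at least 6 times):
  bag: 7
  loud: 12
  read: 6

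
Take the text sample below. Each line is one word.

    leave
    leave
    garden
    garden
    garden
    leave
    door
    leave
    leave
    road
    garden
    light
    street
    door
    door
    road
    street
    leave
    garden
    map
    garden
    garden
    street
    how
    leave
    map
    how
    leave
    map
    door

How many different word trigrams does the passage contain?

30 tokens → 28 trigram windows in total.
Repeated trigrams (each contributes count−1 duplicates):
  how leave map: 2
1 duplicate windows → 28 − 1 = 27 distinct.

27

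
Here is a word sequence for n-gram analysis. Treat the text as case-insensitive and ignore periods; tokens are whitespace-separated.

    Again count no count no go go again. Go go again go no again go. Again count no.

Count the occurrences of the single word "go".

Scanning the 18 tokens for "go":
  position 6: go
  position 7: go
  position 9: go
  position 10: go
  position 12: go
  position 15: go

6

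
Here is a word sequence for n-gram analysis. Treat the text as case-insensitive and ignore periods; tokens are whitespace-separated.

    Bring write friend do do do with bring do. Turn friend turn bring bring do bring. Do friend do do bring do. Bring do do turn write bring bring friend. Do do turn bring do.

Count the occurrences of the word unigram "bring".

Scanning the 35 tokens for "bring":
  position 1: bring
  position 8: bring
  position 13: bring
  position 14: bring
  position 16: bring
  position 21: bring
  position 23: bring
  position 28: bring
  position 29: bring
  position 34: bring

10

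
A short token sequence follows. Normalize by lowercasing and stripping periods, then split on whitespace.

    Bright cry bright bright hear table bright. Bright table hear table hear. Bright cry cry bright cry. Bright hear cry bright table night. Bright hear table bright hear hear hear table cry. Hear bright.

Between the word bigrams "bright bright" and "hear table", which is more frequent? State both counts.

"hear table" (4 vs 2)

"bright bright": 2 occurrences
"hear table": 4 occurrences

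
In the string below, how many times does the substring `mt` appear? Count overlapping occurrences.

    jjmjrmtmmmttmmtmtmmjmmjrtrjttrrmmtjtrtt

Sliding a length-2 window over the 39 characters (38 positions):
  position 6–7: mt
  position 10–11: mt
  position 14–15: mt
  position 16–17: mt
  position 33–34: mt

5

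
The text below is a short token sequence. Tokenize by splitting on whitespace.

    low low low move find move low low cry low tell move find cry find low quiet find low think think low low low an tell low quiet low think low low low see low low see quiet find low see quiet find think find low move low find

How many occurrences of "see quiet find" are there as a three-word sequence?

2

Scanning the 47 overlapping trigram windows for "see quiet find":
  position 37–39: see quiet find
  position 41–43: see quiet find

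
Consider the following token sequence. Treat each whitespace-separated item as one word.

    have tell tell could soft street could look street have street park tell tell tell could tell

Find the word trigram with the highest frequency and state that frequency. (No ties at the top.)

Trigram frequencies (highest first):
  tell tell could: 2
  have tell tell: 1
  tell could soft: 1
  could soft street: 1
  soft street could: 1
  street could look: 1
  … (8 more, each ≤ 1)

"tell tell could", 2 times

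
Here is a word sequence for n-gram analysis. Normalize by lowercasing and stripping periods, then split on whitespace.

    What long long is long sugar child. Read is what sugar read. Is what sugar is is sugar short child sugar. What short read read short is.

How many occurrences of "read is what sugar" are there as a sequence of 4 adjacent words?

Scanning the 24 overlapping 4-gram windows for "read is what sugar":
  position 8–11: read is what sugar
  position 12–15: read is what sugar

2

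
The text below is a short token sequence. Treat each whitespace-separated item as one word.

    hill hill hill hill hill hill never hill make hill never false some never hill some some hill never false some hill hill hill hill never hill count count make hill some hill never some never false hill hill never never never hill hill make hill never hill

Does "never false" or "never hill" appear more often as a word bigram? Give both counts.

"never false": 3 occurrences
"never hill": 5 occurrences

"never hill" (5 vs 3)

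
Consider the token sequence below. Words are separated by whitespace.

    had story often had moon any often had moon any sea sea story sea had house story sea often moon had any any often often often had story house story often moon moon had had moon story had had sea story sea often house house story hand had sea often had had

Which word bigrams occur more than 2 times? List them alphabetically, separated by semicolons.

had had; had moon; house story; often had; sea often; story sea

Bigram counts meeting the condition (more than 2 times):
  had had: 3
  had moon: 3
  house story: 3
  often had: 4
  sea often: 3
  story sea: 3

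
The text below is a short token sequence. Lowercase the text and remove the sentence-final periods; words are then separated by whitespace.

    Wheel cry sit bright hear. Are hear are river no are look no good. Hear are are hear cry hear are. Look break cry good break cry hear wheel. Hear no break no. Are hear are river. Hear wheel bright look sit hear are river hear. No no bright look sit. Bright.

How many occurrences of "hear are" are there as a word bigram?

6

Scanning the 51 overlapping bigram windows for "hear are":
  position 5–6: hear are
  position 7–8: hear are
  position 15–16: hear are
  position 20–21: hear are
  position 35–36: hear are
  position 43–44: hear are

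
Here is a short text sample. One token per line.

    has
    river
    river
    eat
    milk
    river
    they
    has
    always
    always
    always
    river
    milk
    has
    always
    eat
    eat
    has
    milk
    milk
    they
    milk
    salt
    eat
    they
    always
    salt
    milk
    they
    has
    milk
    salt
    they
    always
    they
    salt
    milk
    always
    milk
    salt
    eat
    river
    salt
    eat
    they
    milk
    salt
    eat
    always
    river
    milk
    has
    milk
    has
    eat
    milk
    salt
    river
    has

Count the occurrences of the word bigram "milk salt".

5

Scanning the 58 overlapping bigram windows for "milk salt":
  position 22–23: milk salt
  position 31–32: milk salt
  position 39–40: milk salt
  position 46–47: milk salt
  position 56–57: milk salt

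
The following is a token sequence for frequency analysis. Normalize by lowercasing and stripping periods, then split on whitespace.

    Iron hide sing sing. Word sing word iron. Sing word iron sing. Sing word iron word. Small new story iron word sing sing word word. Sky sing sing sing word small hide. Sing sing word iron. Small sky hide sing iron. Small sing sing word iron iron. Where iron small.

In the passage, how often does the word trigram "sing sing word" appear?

Scanning the 48 overlapping trigram windows for "sing sing word":
  position 3–5: sing sing word
  position 12–14: sing sing word
  position 22–24: sing sing word
  position 28–30: sing sing word
  position 33–35: sing sing word
  position 43–45: sing sing word

6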